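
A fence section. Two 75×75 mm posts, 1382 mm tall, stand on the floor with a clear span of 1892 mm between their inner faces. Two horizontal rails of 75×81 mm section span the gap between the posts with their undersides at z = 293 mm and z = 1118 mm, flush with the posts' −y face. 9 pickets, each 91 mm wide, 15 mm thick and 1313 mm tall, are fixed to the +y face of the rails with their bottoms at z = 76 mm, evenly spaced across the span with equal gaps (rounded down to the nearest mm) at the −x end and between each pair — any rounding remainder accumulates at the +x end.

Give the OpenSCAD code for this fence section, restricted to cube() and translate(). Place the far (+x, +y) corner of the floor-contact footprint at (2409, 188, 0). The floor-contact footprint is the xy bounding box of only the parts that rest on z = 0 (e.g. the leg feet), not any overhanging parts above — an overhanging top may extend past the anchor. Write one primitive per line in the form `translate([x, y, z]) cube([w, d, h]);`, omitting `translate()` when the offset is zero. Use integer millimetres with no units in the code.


translate([367, 113, 0]) cube([75, 75, 1382]);
translate([2334, 113, 0]) cube([75, 75, 1382]);
translate([442, 113, 293]) cube([1892, 75, 81]);
translate([442, 113, 1118]) cube([1892, 75, 81]);
translate([549, 188, 76]) cube([91, 15, 1313]);
translate([747, 188, 76]) cube([91, 15, 1313]);
translate([945, 188, 76]) cube([91, 15, 1313]);
translate([1143, 188, 76]) cube([91, 15, 1313]);
translate([1341, 188, 76]) cube([91, 15, 1313]);
translate([1539, 188, 76]) cube([91, 15, 1313]);
translate([1737, 188, 76]) cube([91, 15, 1313]);
translate([1935, 188, 76]) cube([91, 15, 1313]);
translate([2133, 188, 76]) cube([91, 15, 1313]);


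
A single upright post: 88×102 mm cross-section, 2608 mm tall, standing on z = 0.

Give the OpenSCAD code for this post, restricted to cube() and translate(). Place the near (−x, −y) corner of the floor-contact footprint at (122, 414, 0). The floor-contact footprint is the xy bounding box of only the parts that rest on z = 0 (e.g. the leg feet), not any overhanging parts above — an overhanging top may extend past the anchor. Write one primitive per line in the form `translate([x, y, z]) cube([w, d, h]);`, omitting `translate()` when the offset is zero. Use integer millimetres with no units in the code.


translate([122, 414, 0]) cube([88, 102, 2608]);


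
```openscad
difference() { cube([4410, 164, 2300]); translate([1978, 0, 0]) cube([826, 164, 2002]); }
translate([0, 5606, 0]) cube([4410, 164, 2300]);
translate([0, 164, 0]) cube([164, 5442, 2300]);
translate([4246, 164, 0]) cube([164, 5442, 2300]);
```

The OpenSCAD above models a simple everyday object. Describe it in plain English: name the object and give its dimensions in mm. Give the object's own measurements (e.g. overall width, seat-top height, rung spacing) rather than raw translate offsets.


A single room: four walls, each 2300 mm tall and 164 mm thick, enclosing an outside footprint 4410×5770 mm (x × y), no floor or roof. The front and back walls (−y and +y sides) run the full x-width; the side walls fit between their inner faces. A door opening 826 mm wide and 2002 mm tall is cut through the front wall from the floor up, its −x edge 1978 mm from the wall's −x end.


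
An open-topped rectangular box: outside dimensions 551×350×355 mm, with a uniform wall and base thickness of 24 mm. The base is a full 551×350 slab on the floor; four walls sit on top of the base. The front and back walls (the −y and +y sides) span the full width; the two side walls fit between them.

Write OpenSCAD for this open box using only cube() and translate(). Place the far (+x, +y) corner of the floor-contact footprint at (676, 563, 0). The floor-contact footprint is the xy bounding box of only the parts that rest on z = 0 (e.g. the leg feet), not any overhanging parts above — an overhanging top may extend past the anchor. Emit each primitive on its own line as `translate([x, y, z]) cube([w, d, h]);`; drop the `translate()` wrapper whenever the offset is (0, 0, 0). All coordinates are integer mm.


translate([125, 213, 0]) cube([551, 350, 24]);
translate([125, 213, 24]) cube([551, 24, 331]);
translate([125, 539, 24]) cube([551, 24, 331]);
translate([125, 237, 24]) cube([24, 302, 331]);
translate([652, 237, 24]) cube([24, 302, 331]);


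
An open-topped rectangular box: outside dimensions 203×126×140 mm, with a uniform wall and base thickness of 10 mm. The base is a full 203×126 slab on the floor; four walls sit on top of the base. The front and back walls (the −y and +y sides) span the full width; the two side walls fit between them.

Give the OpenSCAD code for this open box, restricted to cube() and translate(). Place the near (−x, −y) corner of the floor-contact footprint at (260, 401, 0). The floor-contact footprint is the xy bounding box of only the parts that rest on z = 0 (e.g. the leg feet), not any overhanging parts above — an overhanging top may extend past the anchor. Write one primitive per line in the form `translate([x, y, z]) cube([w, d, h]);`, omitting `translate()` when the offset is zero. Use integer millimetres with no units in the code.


translate([260, 401, 0]) cube([203, 126, 10]);
translate([260, 401, 10]) cube([203, 10, 130]);
translate([260, 517, 10]) cube([203, 10, 130]);
translate([260, 411, 10]) cube([10, 106, 130]);
translate([453, 411, 10]) cube([10, 106, 130]);


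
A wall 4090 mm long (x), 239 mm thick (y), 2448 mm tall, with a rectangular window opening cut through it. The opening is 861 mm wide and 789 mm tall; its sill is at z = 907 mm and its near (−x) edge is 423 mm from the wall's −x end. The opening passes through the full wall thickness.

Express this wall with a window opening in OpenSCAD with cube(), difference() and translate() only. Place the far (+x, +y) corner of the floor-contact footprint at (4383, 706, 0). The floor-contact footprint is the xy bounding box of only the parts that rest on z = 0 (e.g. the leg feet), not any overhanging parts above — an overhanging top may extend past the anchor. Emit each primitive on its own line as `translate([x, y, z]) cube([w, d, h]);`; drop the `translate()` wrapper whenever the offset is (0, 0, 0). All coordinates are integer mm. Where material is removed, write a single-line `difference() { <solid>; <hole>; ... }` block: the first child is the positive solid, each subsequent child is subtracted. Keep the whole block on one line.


difference() { translate([293, 467, 0]) cube([4090, 239, 2448]); translate([716, 467, 907]) cube([861, 239, 789]); }


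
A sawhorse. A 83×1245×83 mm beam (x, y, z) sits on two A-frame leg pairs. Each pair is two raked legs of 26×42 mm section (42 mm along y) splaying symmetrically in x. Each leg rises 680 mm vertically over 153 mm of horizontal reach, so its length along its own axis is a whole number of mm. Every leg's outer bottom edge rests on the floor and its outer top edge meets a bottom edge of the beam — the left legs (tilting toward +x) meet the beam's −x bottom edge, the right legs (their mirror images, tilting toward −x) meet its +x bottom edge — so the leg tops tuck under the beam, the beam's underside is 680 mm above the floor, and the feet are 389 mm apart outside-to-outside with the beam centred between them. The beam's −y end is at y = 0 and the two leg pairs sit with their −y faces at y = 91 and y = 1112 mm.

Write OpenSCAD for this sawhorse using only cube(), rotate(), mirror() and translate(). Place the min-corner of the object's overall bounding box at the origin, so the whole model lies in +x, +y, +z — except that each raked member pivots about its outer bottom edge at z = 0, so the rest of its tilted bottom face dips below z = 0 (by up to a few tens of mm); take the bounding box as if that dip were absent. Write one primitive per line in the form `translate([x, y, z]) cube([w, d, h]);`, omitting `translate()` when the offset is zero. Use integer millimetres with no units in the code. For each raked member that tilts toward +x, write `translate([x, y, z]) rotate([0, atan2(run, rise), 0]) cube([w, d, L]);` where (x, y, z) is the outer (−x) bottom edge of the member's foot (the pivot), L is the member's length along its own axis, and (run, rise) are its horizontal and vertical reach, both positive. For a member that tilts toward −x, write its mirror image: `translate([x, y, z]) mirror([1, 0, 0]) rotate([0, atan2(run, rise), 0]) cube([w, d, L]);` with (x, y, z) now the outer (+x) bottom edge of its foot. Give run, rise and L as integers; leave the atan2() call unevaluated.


// leg length = √(153² + 680²) = 697
// right-leg outer foot x = 2·153 + 83 = 389
// beam min-corner = (153, 0, 680)
translate([153, 0, 680]) cube([83, 1245, 83]);
translate([0, 91, 0]) rotate([0, atan2(153, 680), 0]) cube([26, 42, 697]);
translate([389, 91, 0]) mirror([1, 0, 0]) rotate([0, atan2(153, 680), 0]) cube([26, 42, 697]);
translate([0, 1112, 0]) rotate([0, atan2(153, 680), 0]) cube([26, 42, 697]);
translate([389, 1112, 0]) mirror([1, 0, 0]) rotate([0, atan2(153, 680), 0]) cube([26, 42, 697]);


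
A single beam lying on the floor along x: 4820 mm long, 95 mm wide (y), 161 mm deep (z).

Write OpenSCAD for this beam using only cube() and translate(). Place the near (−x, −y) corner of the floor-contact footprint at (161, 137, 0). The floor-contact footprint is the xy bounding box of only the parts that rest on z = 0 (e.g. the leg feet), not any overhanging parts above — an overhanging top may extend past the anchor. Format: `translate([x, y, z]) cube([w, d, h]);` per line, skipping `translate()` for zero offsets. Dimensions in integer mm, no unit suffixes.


translate([161, 137, 0]) cube([4820, 95, 161]);


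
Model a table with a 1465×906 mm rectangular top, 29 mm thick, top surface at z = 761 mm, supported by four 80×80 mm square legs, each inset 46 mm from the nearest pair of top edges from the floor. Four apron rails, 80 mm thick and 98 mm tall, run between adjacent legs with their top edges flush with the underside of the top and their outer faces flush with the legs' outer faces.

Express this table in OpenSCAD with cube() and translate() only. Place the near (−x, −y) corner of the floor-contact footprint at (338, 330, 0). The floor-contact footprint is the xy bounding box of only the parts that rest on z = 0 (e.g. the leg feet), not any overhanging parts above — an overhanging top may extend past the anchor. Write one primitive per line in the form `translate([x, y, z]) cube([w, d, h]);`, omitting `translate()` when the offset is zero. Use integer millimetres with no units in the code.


translate([292, 284, 732]) cube([1465, 906, 29]);
translate([338, 330, 0]) cube([80, 80, 732]);
translate([1631, 330, 0]) cube([80, 80, 732]);
translate([338, 1064, 0]) cube([80, 80, 732]);
translate([1631, 1064, 0]) cube([80, 80, 732]);
translate([418, 330, 634]) cube([1213, 80, 98]);
translate([418, 1064, 634]) cube([1213, 80, 98]);
translate([338, 410, 634]) cube([80, 654, 98]);
translate([1631, 410, 634]) cube([80, 654, 98]);


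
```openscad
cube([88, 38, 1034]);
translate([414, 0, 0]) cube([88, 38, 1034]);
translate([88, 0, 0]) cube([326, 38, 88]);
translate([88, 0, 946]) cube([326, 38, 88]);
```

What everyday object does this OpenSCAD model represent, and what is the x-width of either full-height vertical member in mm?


A picture frame. The border width is 88 mm.

Four thin pieces enclosing a rectangular opening — a picture frame. The two full-height stiles are 1034 mm tall; the top rail sits at z = 946 and is 88 mm tall, so the border above the opening is 1034 − 946 = 88 mm, matching the stile x-width.


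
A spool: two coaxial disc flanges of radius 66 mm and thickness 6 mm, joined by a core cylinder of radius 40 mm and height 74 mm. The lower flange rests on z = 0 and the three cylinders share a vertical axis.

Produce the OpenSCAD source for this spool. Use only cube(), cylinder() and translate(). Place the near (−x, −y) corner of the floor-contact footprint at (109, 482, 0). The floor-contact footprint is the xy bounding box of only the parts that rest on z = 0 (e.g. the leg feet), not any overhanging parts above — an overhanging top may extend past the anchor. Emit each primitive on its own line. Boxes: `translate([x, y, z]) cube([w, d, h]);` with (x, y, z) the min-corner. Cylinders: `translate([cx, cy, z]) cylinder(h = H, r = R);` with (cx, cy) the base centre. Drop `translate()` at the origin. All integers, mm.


translate([175, 548, 0]) cylinder(h = 6, r = 66);
translate([175, 548, 6]) cylinder(h = 74, r = 40);
translate([175, 548, 80]) cylinder(h = 6, r = 66);


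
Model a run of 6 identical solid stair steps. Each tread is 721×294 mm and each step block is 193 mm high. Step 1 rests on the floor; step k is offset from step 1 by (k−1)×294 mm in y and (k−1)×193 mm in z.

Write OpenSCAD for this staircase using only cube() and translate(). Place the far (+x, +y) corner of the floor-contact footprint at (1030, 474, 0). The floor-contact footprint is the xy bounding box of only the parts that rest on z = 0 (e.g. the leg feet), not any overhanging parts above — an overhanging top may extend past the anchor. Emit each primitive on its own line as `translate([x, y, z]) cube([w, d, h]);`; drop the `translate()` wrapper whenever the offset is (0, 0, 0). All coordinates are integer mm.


translate([309, 180, 0]) cube([721, 294, 193]);
translate([309, 474, 193]) cube([721, 294, 193]);
translate([309, 768, 386]) cube([721, 294, 193]);
translate([309, 1062, 579]) cube([721, 294, 193]);
translate([309, 1356, 772]) cube([721, 294, 193]);
translate([309, 1650, 965]) cube([721, 294, 193]);


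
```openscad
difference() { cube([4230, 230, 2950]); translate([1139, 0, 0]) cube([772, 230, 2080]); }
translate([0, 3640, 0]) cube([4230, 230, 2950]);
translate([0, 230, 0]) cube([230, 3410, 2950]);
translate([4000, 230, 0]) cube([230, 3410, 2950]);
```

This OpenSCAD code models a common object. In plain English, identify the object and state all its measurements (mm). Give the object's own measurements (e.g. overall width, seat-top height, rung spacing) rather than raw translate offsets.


A single room: four walls, each 2950 mm tall and 230 mm thick, enclosing an outside footprint 4230×3870 mm (x × y), no floor or roof. The front and back walls (−y and +y sides) run the full x-width; the side walls fit between their inner faces. A door opening 772 mm wide and 2080 mm tall is cut through the front wall from the floor up, its −x edge 1139 mm from the wall's −x end.


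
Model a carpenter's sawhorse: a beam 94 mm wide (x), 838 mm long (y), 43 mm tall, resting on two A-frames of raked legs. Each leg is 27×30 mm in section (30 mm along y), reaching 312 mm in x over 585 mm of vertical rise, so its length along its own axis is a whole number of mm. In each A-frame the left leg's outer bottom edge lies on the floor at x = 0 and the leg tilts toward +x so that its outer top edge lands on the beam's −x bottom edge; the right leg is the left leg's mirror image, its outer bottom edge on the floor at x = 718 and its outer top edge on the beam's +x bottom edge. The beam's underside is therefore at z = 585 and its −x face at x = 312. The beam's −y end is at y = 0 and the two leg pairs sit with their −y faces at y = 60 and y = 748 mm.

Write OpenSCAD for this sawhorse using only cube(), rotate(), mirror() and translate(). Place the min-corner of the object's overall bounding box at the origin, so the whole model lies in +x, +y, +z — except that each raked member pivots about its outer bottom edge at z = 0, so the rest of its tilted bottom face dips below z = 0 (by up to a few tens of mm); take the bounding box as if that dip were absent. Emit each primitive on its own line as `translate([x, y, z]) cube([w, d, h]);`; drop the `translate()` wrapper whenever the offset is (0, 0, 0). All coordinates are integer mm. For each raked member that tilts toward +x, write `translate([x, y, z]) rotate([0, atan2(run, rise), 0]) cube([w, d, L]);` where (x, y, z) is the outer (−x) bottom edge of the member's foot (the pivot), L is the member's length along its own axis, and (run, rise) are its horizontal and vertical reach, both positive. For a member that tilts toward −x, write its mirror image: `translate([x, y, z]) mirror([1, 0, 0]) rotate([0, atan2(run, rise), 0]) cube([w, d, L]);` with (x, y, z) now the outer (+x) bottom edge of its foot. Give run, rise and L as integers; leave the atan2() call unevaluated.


translate([312, 0, 585]) cube([94, 838, 43]);
translate([0, 60, 0]) rotate([0, atan2(312, 585), 0]) cube([27, 30, 663]);
translate([718, 60, 0]) mirror([1, 0, 0]) rotate([0, atan2(312, 585), 0]) cube([27, 30, 663]);
translate([0, 748, 0]) rotate([0, atan2(312, 585), 0]) cube([27, 30, 663]);
translate([718, 748, 0]) mirror([1, 0, 0]) rotate([0, atan2(312, 585), 0]) cube([27, 30, 663]);


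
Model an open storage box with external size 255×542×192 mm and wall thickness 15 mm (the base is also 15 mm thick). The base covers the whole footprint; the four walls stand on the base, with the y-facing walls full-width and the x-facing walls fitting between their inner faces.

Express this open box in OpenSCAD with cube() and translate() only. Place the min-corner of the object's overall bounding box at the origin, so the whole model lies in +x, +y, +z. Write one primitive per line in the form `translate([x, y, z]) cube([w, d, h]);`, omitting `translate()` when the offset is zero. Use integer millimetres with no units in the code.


cube([255, 542, 15]);
translate([0, 0, 15]) cube([255, 15, 177]);
translate([0, 527, 15]) cube([255, 15, 177]);
translate([0, 15, 15]) cube([15, 512, 177]);
translate([240, 15, 15]) cube([15, 512, 177]);


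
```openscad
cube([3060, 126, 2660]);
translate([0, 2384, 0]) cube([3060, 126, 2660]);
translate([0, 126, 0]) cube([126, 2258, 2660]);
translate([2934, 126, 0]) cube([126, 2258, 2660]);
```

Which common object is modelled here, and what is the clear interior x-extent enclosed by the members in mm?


A house (or room) frame. The interior width is 2808 mm.

Four 2660 mm walls enclosing a rectangle with no floor or roof — a room or house frame. Outside width is 3060 mm and wall thickness is 126 mm, so the interior width is 3060 − 2 × 126 = 2808 mm.


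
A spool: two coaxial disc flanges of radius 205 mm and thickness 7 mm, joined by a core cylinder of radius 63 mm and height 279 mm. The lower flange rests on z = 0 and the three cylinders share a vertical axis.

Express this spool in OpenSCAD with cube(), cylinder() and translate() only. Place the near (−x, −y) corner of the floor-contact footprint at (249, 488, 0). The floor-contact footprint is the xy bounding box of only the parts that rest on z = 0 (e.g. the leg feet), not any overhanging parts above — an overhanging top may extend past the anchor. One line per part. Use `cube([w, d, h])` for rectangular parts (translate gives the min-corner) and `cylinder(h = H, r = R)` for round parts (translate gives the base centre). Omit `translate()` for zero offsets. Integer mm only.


translate([454, 693, 0]) cylinder(h = 7, r = 205);
translate([454, 693, 7]) cylinder(h = 279, r = 63);
translate([454, 693, 286]) cylinder(h = 7, r = 205);


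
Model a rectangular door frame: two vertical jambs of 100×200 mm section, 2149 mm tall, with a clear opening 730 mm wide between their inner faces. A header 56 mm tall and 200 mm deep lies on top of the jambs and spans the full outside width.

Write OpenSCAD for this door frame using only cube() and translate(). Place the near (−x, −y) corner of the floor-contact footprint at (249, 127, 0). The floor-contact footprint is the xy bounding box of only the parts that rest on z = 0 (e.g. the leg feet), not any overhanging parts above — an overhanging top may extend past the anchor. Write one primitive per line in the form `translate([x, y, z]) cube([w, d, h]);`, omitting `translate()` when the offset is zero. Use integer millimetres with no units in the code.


translate([249, 127, 0]) cube([100, 200, 2149]);
translate([1079, 127, 0]) cube([100, 200, 2149]);
translate([249, 127, 2149]) cube([930, 200, 56]);


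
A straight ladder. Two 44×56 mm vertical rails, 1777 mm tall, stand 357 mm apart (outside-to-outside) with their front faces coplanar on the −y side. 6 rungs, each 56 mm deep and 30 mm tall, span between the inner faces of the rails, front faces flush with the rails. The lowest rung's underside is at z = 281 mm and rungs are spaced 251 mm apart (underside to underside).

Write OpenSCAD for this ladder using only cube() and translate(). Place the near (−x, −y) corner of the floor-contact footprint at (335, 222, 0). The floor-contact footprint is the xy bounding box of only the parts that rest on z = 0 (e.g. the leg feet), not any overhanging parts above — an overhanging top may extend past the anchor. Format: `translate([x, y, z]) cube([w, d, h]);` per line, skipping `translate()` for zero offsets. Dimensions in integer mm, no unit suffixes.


translate([335, 222, 0]) cube([44, 56, 1777]);
translate([648, 222, 0]) cube([44, 56, 1777]);
translate([379, 222, 281]) cube([269, 56, 30]);
translate([379, 222, 532]) cube([269, 56, 30]);
translate([379, 222, 783]) cube([269, 56, 30]);
translate([379, 222, 1034]) cube([269, 56, 30]);
translate([379, 222, 1285]) cube([269, 56, 30]);
translate([379, 222, 1536]) cube([269, 56, 30]);


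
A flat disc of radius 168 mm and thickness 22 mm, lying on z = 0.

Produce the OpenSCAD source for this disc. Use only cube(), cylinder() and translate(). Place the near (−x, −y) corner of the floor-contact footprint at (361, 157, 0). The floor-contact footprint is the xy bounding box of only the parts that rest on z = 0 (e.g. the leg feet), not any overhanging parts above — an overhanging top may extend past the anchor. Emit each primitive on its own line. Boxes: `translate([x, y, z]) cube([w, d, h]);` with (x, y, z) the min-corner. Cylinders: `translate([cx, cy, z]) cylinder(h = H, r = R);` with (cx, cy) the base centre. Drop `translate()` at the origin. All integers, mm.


translate([529, 325, 0]) cylinder(h = 22, r = 168);


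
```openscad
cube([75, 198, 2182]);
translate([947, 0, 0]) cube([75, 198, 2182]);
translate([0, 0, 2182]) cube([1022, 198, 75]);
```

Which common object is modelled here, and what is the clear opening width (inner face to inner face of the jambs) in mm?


A door frame. The clear opening width is 872 mm.

Two 2182 mm tall posts with a header on top — a door frame. The left jamb is 75 mm wide at x = 0; the right jamb starts at x = 947. The clear opening is 947 − 75 = 872 mm.


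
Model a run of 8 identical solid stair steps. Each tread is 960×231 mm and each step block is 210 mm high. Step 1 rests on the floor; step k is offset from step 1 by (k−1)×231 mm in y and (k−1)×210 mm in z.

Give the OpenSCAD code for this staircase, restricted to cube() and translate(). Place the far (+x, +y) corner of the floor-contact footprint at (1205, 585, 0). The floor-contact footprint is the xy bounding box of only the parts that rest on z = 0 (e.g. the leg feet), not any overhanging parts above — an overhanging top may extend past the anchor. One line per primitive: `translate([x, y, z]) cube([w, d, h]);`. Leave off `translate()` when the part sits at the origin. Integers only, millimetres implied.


translate([245, 354, 0]) cube([960, 231, 210]);
translate([245, 585, 210]) cube([960, 231, 210]);
translate([245, 816, 420]) cube([960, 231, 210]);
translate([245, 1047, 630]) cube([960, 231, 210]);
translate([245, 1278, 840]) cube([960, 231, 210]);
translate([245, 1509, 1050]) cube([960, 231, 210]);
translate([245, 1740, 1260]) cube([960, 231, 210]);
translate([245, 1971, 1470]) cube([960, 231, 210]);


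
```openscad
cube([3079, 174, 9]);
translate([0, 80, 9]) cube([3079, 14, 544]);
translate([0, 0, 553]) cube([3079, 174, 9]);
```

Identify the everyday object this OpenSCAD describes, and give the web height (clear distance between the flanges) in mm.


An I-beam. The web height is 544 mm.

Two wide flanges with a thin centred web — an I-beam. Overall 562 mm minus two 9 mm flanges gives a web of 562 − 2·9 = 544 mm.


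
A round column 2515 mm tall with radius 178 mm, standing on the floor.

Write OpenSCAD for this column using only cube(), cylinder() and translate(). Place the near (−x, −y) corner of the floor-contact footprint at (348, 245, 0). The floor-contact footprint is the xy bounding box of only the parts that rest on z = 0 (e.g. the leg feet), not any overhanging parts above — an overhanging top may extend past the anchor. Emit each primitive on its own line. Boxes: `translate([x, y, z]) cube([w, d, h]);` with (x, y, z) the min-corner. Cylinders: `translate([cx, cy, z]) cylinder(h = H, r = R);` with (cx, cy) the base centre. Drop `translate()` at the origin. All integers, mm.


translate([526, 423, 0]) cylinder(h = 2515, r = 178);


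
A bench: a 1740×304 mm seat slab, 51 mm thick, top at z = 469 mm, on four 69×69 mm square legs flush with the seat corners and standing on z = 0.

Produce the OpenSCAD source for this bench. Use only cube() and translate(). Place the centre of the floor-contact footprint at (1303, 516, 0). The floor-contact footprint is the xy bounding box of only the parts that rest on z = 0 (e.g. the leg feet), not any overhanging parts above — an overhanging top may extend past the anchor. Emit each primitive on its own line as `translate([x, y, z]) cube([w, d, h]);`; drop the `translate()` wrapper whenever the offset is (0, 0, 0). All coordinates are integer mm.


translate([433, 364, 418]) cube([1740, 304, 51]);
translate([433, 364, 0]) cube([69, 69, 418]);
translate([433, 599, 0]) cube([69, 69, 418]);
translate([2104, 364, 0]) cube([69, 69, 418]);
translate([2104, 599, 0]) cube([69, 69, 418]);


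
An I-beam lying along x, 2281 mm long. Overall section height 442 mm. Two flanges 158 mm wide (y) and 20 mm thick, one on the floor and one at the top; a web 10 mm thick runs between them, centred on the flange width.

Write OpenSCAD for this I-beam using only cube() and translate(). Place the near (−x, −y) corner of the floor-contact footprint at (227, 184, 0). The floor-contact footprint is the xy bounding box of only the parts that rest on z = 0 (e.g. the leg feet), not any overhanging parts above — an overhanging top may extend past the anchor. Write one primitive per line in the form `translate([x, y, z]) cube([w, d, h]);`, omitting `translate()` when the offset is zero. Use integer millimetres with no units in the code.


translate([227, 184, 0]) cube([2281, 158, 20]);
translate([227, 258, 20]) cube([2281, 10, 402]);
translate([227, 184, 422]) cube([2281, 158, 20]);


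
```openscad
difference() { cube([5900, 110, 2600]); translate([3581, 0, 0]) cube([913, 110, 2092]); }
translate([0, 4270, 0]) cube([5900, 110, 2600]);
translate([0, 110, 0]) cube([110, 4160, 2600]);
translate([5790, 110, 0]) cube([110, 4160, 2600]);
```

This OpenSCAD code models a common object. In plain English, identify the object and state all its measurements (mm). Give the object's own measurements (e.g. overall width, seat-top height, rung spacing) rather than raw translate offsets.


A single room: four walls, each 2600 mm tall and 110 mm thick, enclosing an outside footprint 5900×4380 mm (x × y), no floor or roof. The front and back walls (−y and +y sides) run the full x-width; the side walls fit between their inner faces. A door opening 913 mm wide and 2092 mm tall is cut through the front wall from the floor up, its −x edge 3581 mm from the wall's −x end.


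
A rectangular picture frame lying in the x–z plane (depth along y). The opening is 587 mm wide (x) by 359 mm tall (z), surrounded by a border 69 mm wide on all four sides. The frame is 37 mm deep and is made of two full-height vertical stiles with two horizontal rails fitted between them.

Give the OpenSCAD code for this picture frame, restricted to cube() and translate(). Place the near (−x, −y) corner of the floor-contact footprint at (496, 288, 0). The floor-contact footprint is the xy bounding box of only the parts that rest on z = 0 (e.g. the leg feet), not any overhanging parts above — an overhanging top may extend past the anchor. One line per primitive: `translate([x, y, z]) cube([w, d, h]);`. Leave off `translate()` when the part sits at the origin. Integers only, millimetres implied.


translate([496, 288, 0]) cube([69, 37, 497]);
translate([1152, 288, 0]) cube([69, 37, 497]);
translate([565, 288, 0]) cube([587, 37, 69]);
translate([565, 288, 428]) cube([587, 37, 69]);


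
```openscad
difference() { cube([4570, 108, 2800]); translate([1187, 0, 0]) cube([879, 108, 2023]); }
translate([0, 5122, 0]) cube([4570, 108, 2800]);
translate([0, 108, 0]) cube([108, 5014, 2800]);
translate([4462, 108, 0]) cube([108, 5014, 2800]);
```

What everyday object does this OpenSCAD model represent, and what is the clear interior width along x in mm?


A single room. The interior width is 4354 mm.

Four walls enclosing a rectangle with a door in the front wall — a room. Outside width 4570 minus two 108 mm walls gives 4354 mm.


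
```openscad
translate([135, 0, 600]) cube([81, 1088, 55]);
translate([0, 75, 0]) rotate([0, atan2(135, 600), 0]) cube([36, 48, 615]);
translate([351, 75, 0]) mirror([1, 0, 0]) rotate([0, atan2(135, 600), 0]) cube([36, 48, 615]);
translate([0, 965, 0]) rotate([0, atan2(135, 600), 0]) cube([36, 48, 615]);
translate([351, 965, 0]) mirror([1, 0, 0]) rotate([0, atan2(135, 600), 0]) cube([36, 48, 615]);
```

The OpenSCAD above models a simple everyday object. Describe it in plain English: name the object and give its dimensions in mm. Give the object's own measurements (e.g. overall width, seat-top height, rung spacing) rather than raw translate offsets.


A sawhorse. A 81×1088×55 mm beam (x, y, z) sits on two A-frame leg pairs. Each pair is two raked legs of 36×48 mm section (48 mm along y) splaying symmetrically in x. Each leg rises 600 mm vertically over 135 mm of horizontal reach and is 615 mm long along its own axis. Every leg's outer bottom edge rests on the floor and its outer top edge meets a bottom edge of the beam — the left legs (tilting toward +x) meet the beam's −x bottom edge, the right legs (their mirror images, tilting toward −x) meet its +x bottom edge — so the leg tops tuck under the beam, the beam's underside is 600 mm above the floor, and the feet are 351 mm apart outside-to-outside with the beam centred between them. The two leg pairs are set in 75 mm from either end of the beam.


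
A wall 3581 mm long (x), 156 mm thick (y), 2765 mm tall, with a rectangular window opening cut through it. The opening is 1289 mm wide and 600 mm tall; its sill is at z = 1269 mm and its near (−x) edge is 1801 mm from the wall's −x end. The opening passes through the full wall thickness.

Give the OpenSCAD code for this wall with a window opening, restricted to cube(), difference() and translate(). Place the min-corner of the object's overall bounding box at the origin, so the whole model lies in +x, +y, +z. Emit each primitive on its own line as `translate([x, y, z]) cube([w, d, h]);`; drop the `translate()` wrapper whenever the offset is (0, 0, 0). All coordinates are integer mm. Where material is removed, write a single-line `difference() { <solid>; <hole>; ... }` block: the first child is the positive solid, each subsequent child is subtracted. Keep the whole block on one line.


difference() { cube([3581, 156, 2765]); translate([1801, 0, 1269]) cube([1289, 156, 600]); }


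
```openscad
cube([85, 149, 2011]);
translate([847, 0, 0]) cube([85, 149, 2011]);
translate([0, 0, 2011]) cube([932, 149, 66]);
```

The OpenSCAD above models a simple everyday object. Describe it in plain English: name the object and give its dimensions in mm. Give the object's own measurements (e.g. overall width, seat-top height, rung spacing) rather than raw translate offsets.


A door frame. The clear opening is 762 mm wide and 2011 mm high. Two 85 mm wide jambs, 149 mm deep, stand either side of the opening from the floor to the top of the opening. A 66 mm thick head sits across the top of both jambs, spanning the full outside width of the frame.


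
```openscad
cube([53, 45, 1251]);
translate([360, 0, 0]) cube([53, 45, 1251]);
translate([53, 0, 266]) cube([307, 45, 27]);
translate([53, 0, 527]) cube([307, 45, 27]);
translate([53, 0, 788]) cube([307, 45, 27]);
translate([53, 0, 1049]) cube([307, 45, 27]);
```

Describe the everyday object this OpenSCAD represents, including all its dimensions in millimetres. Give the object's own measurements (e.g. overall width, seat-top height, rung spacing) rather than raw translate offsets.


A straight ladder. Two 53×45 mm vertical rails, 1251 mm tall, stand 413 mm apart (outside-to-outside) with their front faces coplanar on the −y side. 4 rungs, each 45 mm deep and 27 mm tall, span between the inner faces of the rails, front faces flush with the rails. The lowest rung's underside is at z = 266 mm and rungs are spaced 261 mm apart (underside to underside).


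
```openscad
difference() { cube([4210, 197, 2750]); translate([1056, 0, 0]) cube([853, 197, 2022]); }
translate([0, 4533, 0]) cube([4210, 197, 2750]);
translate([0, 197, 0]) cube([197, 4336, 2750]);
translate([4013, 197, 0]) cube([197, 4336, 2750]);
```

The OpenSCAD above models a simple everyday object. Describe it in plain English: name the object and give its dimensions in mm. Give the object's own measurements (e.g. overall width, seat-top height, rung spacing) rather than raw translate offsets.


A single room: four walls, each 2750 mm tall and 197 mm thick, enclosing an outside footprint 4210×4730 mm (x × y), no floor or roof. The front and back walls (−y and +y sides) run the full x-width; the side walls fit between their inner faces. A door opening 853 mm wide and 2022 mm tall is cut through the front wall from the floor up, its −x edge 1056 mm from the wall's −x end.


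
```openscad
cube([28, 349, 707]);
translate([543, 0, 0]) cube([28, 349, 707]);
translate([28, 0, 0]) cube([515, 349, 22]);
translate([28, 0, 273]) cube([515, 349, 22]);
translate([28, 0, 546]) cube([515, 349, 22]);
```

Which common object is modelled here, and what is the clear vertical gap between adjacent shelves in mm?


A bookshelf. The clear shelf gap is 251 mm.

Two tall side panels with 3 horizontal boards between them — a bookshelf. The first two shelf undersides are at z = 0 and z = 273; with shelf thickness 22, the clear gap is 273 − 0 − 22 = 251 mm.


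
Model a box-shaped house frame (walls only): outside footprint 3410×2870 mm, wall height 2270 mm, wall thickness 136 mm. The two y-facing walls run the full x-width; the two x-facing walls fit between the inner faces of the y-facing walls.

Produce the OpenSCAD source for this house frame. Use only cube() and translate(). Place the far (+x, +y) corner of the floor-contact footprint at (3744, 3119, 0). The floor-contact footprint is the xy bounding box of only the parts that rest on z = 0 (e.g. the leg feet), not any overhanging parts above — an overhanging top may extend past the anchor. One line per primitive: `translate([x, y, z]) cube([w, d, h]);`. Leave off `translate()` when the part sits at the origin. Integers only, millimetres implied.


translate([334, 249, 0]) cube([3410, 136, 2270]);
translate([334, 2983, 0]) cube([3410, 136, 2270]);
translate([334, 385, 0]) cube([136, 2598, 2270]);
translate([3608, 385, 0]) cube([136, 2598, 2270]);


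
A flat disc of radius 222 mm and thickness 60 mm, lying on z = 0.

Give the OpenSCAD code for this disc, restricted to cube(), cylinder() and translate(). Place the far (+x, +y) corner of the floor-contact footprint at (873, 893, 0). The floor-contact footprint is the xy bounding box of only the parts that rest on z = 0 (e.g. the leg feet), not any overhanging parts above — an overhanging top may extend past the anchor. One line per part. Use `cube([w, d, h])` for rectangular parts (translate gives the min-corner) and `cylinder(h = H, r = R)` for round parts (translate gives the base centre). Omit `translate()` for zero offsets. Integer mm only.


translate([651, 671, 0]) cylinder(h = 60, r = 222);


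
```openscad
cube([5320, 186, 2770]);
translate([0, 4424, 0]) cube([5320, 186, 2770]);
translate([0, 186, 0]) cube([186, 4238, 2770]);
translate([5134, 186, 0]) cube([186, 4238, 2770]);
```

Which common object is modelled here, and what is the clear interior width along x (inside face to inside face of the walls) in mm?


A house (or room) frame. The interior width is 4948 mm.

Four 2770 mm walls enclosing a rectangle with no floor or roof — a room or house frame. Outside width is 5320 mm and wall thickness is 186 mm, so the interior width is 5320 − 2 × 186 = 4948 mm.


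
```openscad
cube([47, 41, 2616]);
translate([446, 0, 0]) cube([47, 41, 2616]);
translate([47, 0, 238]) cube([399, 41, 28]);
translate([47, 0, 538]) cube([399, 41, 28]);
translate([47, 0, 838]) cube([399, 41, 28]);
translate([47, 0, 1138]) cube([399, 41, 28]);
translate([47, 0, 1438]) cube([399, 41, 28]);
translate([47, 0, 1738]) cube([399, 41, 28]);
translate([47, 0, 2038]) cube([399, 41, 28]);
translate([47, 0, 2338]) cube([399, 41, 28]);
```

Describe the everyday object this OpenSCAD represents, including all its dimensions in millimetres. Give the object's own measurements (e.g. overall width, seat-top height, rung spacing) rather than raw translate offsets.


A straight ladder. Two 47×41 mm vertical rails, 2616 mm tall, stand 493 mm apart (outside-to-outside) with their front faces coplanar on the −y side. 8 rungs, each 41 mm deep and 28 mm tall, span between the inner faces of the rails, front faces flush with the rails. The lowest rung's underside is at z = 238 mm and rungs are spaced 300 mm apart (underside to underside).


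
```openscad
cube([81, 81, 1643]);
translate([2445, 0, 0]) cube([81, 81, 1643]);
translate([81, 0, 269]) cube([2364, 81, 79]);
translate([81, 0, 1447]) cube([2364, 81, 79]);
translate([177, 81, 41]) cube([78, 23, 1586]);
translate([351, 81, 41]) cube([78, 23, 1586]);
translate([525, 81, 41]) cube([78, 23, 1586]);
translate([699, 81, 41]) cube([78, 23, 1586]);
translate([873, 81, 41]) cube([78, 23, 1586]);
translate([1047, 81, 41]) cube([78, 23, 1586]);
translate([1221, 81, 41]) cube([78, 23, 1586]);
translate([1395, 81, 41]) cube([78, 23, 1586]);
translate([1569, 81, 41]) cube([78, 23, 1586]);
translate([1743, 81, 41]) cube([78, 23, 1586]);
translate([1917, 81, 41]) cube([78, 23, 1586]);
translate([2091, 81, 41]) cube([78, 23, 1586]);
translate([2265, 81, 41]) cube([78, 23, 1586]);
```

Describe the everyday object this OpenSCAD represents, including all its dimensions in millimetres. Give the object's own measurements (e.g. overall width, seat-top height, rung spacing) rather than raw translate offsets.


A fence section. Two 81×81 mm posts, 1643 mm tall, stand on the floor with a clear span of 2364 mm between their inner faces. Two horizontal rails of 81×79 mm section span the gap between the posts with their undersides at z = 269 mm and z = 1447 mm, flush with the posts' −y face. 13 pickets, each 78 mm wide, 23 mm thick and 1586 mm tall, are fixed to the +y face of the rails with their bottoms at z = 41 mm, spaced across the span with a 96 mm gap after the −x post and between neighbouring pickets, with 102 mm left before the +x post.


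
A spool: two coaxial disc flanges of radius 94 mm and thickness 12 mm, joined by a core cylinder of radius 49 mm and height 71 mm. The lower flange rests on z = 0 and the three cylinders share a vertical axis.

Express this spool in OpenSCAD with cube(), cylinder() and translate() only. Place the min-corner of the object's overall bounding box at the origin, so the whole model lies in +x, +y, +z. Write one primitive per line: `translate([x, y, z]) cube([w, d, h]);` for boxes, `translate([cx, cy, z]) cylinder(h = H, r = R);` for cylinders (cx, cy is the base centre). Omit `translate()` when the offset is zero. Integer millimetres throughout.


translate([94, 94, 0]) cylinder(h = 12, r = 94);
translate([94, 94, 12]) cylinder(h = 71, r = 49);
translate([94, 94, 83]) cylinder(h = 12, r = 94);
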